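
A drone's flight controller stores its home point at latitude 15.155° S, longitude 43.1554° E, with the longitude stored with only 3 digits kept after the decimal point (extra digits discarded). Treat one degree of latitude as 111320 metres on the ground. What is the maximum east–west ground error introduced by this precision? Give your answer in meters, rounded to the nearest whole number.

107 meters

Truncating at 3 decimal places can drop up to a full unit in the last place, so the longitude may be off by as much as 0.001°.
Parallels shrink by cos φ, so at 15.155° a degree of longitude is 111320 × 0.9652 ≈ 107449 m.
East–west error: 0.001° × 107449 m/° ≈ 107.449 m.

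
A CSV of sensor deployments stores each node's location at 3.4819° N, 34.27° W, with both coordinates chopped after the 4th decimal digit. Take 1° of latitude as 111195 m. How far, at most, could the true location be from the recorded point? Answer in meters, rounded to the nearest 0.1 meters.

15.7 meters

Truncating at 4 decimal places can drop up to a full unit in the last place, so each coordinate may be off by as much as 0.0001°.
Latitude error → 0.0001 × 111195 = 11.1195 m along the meridian.
E–W at 3.4819°: 0.0001° × 111195 × cos 3.4819° = 0.0001 × 111195 × 0.9982 ≈ 11.099 m.
The two errors are perpendicular, so the maximum displacement is √(11.1195² + 11.099²) ≈ 15.7108 m.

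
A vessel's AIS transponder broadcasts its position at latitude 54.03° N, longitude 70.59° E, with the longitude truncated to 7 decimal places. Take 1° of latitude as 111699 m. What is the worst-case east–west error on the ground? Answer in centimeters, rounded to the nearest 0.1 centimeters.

0.7 centimeters

Truncating at 7 decimal places can drop up to a full unit in the last place, so the longitude may be off by as much as 1e-07°.
At latitude 54.03° a degree of longitude spans 111699 m × cos 54.03° = 111699 × 0.5874 ≈ 65607.7 m.
Maximum E–W displacement: 1e-07 × 65607.7 = 0.00656077 m.
That is 0.00656077 m = 0.65608 cm.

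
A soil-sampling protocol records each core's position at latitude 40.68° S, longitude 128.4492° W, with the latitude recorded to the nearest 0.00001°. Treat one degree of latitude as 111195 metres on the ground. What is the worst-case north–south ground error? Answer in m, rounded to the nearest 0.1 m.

0.6 m

Rounding to 5 decimal places leaves the latitude within ±5e-06° of the true value.
So the N–S error is at most 5e-06 × 111195 = 0.555975 m.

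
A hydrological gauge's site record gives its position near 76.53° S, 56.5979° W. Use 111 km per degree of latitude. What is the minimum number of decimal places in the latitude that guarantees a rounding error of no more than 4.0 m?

One degree of latitude covers 111000 m.
Rounding to N decimal places gives at most 0.5 × 10⁻ᴺ degrees of error, i.e. 0.5 × 10⁻ᴺ × 111000 m.
Setting 55500 × 10⁻ᴺ ≤ 4.0 gives 10ᴺ ≥ 1.388e+04, i.e. N ≥ 4.14.
N = 4 would give 5.55 m (too coarse); N = 5 gives 0.555 m ≤ 4.0 m.

5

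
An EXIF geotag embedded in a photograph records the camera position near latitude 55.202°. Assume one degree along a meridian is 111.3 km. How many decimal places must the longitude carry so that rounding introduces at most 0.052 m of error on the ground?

6

At 55.202° one degree of longitude covers 111300 × cos 55.202° ≈ 111300 × 0.5707 ≈ 63517.2 m.
With N decimal places the half-ulp bound is 0.5·10⁻ᴺ°, or 0.5·10⁻ᴺ × 63517.2 m on the ground.
Setting 31758.6 × 10⁻ᴺ ≤ 0.052 gives 10ᴺ ≥ 6.107e+05, i.e. N ≥ 5.79.
At 5 places the error can reach 0.318 m, but 6 places keeps it to 0.0318 m.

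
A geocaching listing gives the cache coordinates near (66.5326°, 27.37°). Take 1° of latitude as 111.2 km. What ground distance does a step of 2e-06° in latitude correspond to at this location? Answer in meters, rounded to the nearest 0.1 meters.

0.2 meters

2e-06° × 111200 m/° = 0.2224 m.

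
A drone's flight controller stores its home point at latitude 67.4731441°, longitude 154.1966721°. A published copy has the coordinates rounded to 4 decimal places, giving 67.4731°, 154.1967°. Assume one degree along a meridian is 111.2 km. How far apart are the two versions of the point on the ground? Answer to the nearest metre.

5 metres

Δlat = 67.4731441 − 67.4731 = +0.0000441°; Δlon = 154.1966721 − 154.1967 = -0.0000279°.
North–south shift: 0.0000441 × 111200 = 4.90392 m.
E–W at 67.4731°: -0.0000279° × 111200 × cos 67.4731° = -0.0000279 × 111200 × 0.3831 ≈ -1.18861 m.
Combined displacement = (4.90392² + 1.18861²)^½ ≈ 5.04591 m.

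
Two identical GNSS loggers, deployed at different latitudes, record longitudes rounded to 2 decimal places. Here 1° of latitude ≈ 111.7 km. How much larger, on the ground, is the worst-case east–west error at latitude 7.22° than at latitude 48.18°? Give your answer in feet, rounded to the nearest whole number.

596 feet

Rounding to 2 decimal places leaves the longitude within ±0.005° of the true value.
Error at 7.22° = 0.005° × 111700 × cos 7.22° ≈ 558.5 × 0.9921 = 554.07 m.
Error at 48.18° = 0.005° × 111700 × cos 48.18° ≈ 558.5 × 0.6668 = 372.4 m.
So the lower-latitude error exceeds the higher by 554.07 − 372.4 = 181.67 m.
In feet: 181.668 m ÷ 0.3048 ≈ 596.02 ft.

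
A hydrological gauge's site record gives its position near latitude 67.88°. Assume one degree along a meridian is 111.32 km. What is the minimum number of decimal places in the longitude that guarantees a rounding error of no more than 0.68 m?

5 decimal places

At 67.88° one degree of longitude covers 111320 × cos 67.88° ≈ 111320 × 0.3765 ≈ 41917.3 m.
With N decimal places the half-ulp bound is 0.5·10⁻ᴺ°, or 0.5·10⁻ᴺ × 41917.3 m on the ground.
Setting 20958.6 × 10⁻ᴺ ≤ 0.68 gives 10ᴺ ≥ 3.082e+04, i.e. N ≥ 4.49.
So 5 decimal places suffice (0.21 m); 4 would allow up to 2.1 m.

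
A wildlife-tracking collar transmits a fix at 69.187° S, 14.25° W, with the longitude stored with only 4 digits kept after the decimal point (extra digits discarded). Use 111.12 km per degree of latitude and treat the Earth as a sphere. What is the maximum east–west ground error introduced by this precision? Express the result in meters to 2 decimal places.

Truncating at 4 decimal places can drop up to a full unit in the last place, so the longitude may be off by as much as 0.0001°.
One degree of longitude at 69.187° is 111120 × cos 69.187° ≈ 111120 × 0.3553 = 39483.1 m.
Maximum E–W displacement: 0.0001 × 39483.1 = 3.94831 m.

3.95 meters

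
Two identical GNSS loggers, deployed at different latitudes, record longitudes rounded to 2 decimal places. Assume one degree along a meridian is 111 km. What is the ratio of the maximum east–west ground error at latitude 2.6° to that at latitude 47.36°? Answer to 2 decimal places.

Rounding to 2 decimal places leaves the longitude within ±0.005° of the true value.
At 2.6°: 0.005° × 111000 × cos 2.6° = 0.005 × 111000 × 0.9990 ≈ 554.43 m.
Error at 47.36° = 0.005° × 111000 × cos 47.36° ≈ 555 × 0.6774 = 375.95 m.
Ratio: 554.43 / 375.95 = cos 2.6° / cos 47.36° ≈ 1.4747.

1.47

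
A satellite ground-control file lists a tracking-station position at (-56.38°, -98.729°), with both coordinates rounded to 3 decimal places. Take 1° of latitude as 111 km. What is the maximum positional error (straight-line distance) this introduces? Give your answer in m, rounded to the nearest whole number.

63 m

Rounding to 3 decimal places leaves each coordinate within ±0.0005° of the true value.
North–south component: 0.0005° × 111000 = 55.5 m.
Longitude error → 0.0005 × 111000 × cos 56.38° = 0.0005 × 111000 × 0.5537 ≈ 30.7294 m.
Combining orthogonally: (55.5² + 30.7294²)^½ ≈ 63.4393 m.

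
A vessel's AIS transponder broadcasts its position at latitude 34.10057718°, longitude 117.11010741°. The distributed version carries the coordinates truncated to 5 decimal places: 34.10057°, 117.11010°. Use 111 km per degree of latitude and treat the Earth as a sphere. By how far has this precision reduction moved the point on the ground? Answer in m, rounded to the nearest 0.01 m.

The latitude changed by +0.00000718° and the longitude by +0.00000741°.
North–south shift: 0.00000718 × 111000 = 0.79698 m.
East–west at this latitude: 0.00000741° × 111000 × cos 34.1006° ≈ 0.00000741 × 91914.1 = 0.681083 m.
Combined displacement = (0.79698² + 0.681083²)^½ ≈ 1.04836 m.

1.05 m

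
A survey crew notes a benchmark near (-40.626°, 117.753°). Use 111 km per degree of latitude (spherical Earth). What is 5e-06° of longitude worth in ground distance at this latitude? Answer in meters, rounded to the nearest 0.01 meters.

0.42 meters

One degree of longitude here spans 111000 × cos 40.626° = 111000 × 0.7590 ≈ 84246.3 m; 5e-06° of that is 0.421232 m.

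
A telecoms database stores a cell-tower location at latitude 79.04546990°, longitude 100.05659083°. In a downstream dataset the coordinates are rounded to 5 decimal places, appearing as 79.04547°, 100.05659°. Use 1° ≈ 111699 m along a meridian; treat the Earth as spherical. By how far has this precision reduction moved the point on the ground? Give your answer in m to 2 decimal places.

Δlat = 79.04546990 − 79.04547 = -0.00000010°; Δlon = 100.05659083 − 100.05659 = +0.00000083°.
North–south shift: -0.00000010 × 111699 = -0.0111699 m.
E–W at 79.0455°: 0.00000083° × 111699 × cos 79.0455° = 0.00000083 × 111699 × 0.1900 ≈ 0.0176177 m.
Distance: √(0.0111699² + 0.0176177²) ≈ 0.0208603 m.

0.02 m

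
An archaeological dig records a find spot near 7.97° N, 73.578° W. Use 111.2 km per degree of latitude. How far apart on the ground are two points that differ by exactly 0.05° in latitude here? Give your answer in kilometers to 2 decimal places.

Along a meridian 0.05° is 0.05 × 111200 = 5560 m.
That is 5560 m = 5.56 km.

5.56 kilometers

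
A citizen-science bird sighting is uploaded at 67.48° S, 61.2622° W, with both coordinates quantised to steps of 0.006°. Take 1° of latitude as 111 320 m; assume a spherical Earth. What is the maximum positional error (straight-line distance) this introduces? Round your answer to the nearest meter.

358 meters

With a 0.006° grid the true value lies within half a step, ±0.006°/2 = ±0.003°, of the stored one.
North–south component: 0.003° × 111320 = 333.96 m.
Longitude error → 0.003 × 111320 × cos 67.48° = 0.003 × 111320 × 0.3830 ≈ 127.909 m.
Worst case both components are at the extreme and orthogonal: √(333.96² + 127.909²) ≈ 357.617 m.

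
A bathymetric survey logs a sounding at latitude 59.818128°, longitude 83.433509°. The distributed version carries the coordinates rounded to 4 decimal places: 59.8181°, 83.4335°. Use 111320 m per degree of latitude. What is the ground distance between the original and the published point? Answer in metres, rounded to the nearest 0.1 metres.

The latitude changed by +0.000028° and the longitude by +0.000009°.
N–S: 0.000028° × 111320 m/° = 3.11696 m.
East–west at this latitude: 0.000009° × 111320 × cos 59.8181° ≈ 0.000009 × 55965.8 = 0.503692 m.
Hypotenuse of the two orthogonal shifts: √(3.11696² + 0.503692²) = 3.1574 m.

3.2 metres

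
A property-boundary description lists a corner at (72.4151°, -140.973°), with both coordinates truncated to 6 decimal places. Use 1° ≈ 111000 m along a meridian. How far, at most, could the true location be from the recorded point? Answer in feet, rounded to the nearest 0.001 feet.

Truncating at 6 decimal places can drop up to a full unit in the last place, so each coordinate may be off by as much as 1e-06°.
North–south component: 1e-06° × 111000 = 0.111 m.
East–west component at 72.4151°: 1e-06° × 111000 × cos 72.4151° ≈ 1e-06 × 33535.2 ≈ 0.0335352 m.
The two errors are perpendicular, so the maximum displacement is √(0.111² + 0.0335352²) ≈ 0.115955 m.
In feet: 0.115955 m ÷ 0.3048 ≈ 0.38043 ft.

0.380 feet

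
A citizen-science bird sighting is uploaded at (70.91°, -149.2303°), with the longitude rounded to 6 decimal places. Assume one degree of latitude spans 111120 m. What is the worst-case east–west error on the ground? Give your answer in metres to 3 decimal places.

0.018 metres

Rounding to 6 decimal places leaves the longitude within ±5e-07° of the true value.
One degree of longitude at 70.91° is 111120 × cos 70.91° ≈ 111120 × 0.3271 = 36342.1 m.
East–west error: 5e-07° × 36342.1 m/° ≈ 0.0181711 m.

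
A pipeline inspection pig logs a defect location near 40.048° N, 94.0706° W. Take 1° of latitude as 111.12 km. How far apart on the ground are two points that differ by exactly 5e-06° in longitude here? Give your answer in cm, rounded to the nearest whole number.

5e-06° of longitude at 40.048° is 5e-06 × 111120 × cos 40.048° ≈ 5e-06 × 85063 = 0.425315 m.
That is 0.425315 m = 42.531 cm.

43 cm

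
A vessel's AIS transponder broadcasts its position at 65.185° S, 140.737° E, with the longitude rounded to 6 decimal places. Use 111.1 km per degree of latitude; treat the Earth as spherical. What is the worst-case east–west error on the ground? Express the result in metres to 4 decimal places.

Rounding to 6 decimal places leaves the longitude within ±5e-07° of the true value.
At latitude 65.185° a degree of longitude spans 111100 m × cos 65.185° = 111100 × 0.4197 ≈ 46627.5 m.
Maximum E–W displacement: 5e-07 × 46627.5 = 0.0233138 m.

0.0233 metres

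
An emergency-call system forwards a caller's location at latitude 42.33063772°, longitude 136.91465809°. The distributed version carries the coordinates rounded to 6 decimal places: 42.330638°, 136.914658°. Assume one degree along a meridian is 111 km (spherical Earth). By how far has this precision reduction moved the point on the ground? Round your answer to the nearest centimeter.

3 centimeters

The latitude changed by -0.00000028° and the longitude by +0.00000009°.
North–south shift: -0.00000028 × 111000 = -0.03108 m.
E–W at 42.3306°: 0.00000009° × 111000 × cos 42.3306° = 0.00000009 × 111000 × 0.7393 ≈ 0.00738532 m.
Combined displacement = (0.03108² + 0.00738532²)^½ ≈ 0.0319454 m.
That is 0.0319454 m = 3.1945 cm.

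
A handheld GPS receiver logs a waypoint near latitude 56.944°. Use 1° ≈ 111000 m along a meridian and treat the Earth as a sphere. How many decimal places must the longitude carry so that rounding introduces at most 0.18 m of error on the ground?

At 56.944° one degree of longitude covers 111000 × cos 56.944° ≈ 111000 × 0.5455 ≈ 60545.9 m.
With N decimal places the half-ulp bound is 0.5·10⁻ᴺ°, or 0.5·10⁻ᴺ × 60545.9 m on the ground.
Need 0.5 × 60545.9 × 10⁻ᴺ ≤ 0.18 → 10⁻ᴺ ≤ 5.946e-06, so N ≥ 5.23.
So 6 decimal places suffice (0.0303 m); 5 would allow up to 0.303 m.

6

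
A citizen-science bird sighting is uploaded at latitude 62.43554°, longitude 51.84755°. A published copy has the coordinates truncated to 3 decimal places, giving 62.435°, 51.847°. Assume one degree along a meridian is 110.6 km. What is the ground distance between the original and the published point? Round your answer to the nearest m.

66 m

Δlat = 62.43554 − 62.435 = +0.00054°; Δlon = 51.84755 − 51.847 = +0.00055°.
N–S: 0.00054° × 110600 m/° = 59.724 m.
E–W at 62.435°: 0.00055° × 110600 × cos 62.435° = 0.00055 × 110600 × 0.4628 ≈ 28.1494 m.
Combined displacement = (59.724² + 28.1494²)^½ ≈ 66.0253 m.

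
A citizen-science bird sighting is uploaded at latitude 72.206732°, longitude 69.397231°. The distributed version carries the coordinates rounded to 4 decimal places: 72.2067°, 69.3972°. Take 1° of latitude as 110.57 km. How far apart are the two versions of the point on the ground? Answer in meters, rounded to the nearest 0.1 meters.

3.7 meters

Δlat = 72.206732 − 72.2067 = +0.000032°; Δlon = 69.397231 − 69.3972 = +0.000031°.
North–south shift: 0.000032 × 110570 = 3.53824 m.
E–W at 72.2067°: 0.000031° × 110570 × cos 72.2067° = 0.000031 × 110570 × 0.3056 ≈ 1.04744 m.
Hypotenuse of the two orthogonal shifts: √(3.53824² + 1.04744²) = 3.69002 m.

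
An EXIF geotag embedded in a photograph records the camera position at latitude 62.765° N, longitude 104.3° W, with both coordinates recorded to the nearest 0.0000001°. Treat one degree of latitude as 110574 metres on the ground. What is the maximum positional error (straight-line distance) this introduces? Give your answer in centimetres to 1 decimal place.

0.6 centimetres

Rounding to 7 decimal places leaves each coordinate within ±5e-08° of the true value.
North–south component: 5e-08° × 110574 = 0.0055287 m.
E–W at 62.765°: 5e-08° × 110574 × cos 62.765° = 5e-08 × 110574 × 0.4576 ≈ 0.00253016 m.
Worst case both components are at the extreme and orthogonal: √(0.0055287² + 0.00253016²) ≈ 0.00608015 m.
That is 0.00608015 m = 0.60802 cm.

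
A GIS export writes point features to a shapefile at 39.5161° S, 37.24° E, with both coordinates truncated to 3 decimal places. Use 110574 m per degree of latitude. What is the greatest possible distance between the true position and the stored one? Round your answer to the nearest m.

140 m

Truncating at 3 decimal places can drop up to a full unit in the last place, so each coordinate may be off by as much as 0.001°.
Latitude error → 0.001 × 110574 = 110.574 m along the meridian.
Longitude error → 0.001 × 110574 × cos 39.5161° = 0.001 × 110574 × 0.7714 ≈ 85.3018 m.
Combining orthogonally: (110.574² + 85.3018²)^½ ≈ 139.653 m.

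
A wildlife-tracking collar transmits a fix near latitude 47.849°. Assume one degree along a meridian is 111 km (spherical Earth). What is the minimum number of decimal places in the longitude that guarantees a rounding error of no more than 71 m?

At 47.849° one degree of longitude covers 111000 × cos 47.849° ≈ 111000 × 0.6711 ≈ 74490.6 m.
Rounding to N decimal places gives at most 0.5 × 10⁻ᴺ degrees of error, i.e. 0.5 × 10⁻ᴺ × 74490.6 m.
Setting 37245.3 × 10⁻ᴺ ≤ 71 gives 10ᴺ ≥ 524.6, i.e. N ≥ 2.72.
At 2 places the error can reach 372 m, but 3 places keeps it to 37.2 m.

3 decimal places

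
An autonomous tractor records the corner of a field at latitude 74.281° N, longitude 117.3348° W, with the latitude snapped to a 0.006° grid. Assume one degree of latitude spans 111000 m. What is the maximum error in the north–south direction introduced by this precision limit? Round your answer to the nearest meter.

With a 0.006° grid the true value lies within half a step, ±0.006°/2 = ±0.003°, of the stored one.
North–south distance: 0.003° × 111000 m/° = 333 m.

333 meters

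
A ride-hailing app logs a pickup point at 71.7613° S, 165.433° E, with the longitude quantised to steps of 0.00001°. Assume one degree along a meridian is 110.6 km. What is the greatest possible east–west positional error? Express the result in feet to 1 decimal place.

0.6 feet

With a 0.00001° grid the true value lies within half a step, ±0.00001°/2 = ±5e-06°, of the stored one.
Parallels shrink by cos φ, so at 71.7613° a degree of longitude is 110600 × 0.3130 ≈ 34615.2 m.
So at most 5e-06° × 34615.2 ≈ 0.173076 m east–west.
Converting: 0.173076 m × 3.2808 ft/m ≈ 0.56783 ft.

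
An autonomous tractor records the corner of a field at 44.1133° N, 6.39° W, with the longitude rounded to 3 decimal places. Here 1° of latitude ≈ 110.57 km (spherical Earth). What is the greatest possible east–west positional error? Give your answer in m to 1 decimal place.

39.7 m

Rounding to 3 decimal places leaves the longitude within ±0.0005° of the true value.
At latitude 44.1133° a degree of longitude spans 110570 m × cos 44.1133° = 110570 × 0.7180 ≈ 79385.4 m.
East–west error: 0.0005° × 79385.4 m/° ≈ 39.6927 m.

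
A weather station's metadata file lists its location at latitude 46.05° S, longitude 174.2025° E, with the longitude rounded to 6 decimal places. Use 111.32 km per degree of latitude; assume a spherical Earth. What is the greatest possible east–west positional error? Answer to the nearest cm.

Rounding to 6 decimal places leaves the longitude within ±5e-07° of the true value.
One degree of longitude at 46.05° is 111320 × cos 46.05° ≈ 111320 × 0.6940 = 77259.5 m.
So at most 5e-07° × 77259.5 ≈ 0.0386297 m east–west.
That is 0.0386297 m = 3.863 cm.

4 cm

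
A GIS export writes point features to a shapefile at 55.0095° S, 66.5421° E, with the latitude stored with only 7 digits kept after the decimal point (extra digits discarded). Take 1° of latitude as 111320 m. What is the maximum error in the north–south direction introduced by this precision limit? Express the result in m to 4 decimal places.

0.0111 m

Truncating at 7 decimal places can drop up to a full unit in the last place, so the latitude may be off by as much as 1e-07°.
So the N–S error is at most 1e-07 × 111320 = 0.011132 m.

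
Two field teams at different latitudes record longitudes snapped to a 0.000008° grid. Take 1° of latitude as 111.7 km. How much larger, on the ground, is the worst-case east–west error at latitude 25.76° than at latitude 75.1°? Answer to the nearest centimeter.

29 centimeters

With a 0.000008° grid the true value lies within half a step, ±0.000008°/2 = ±4e-06°, of the stored one.
At 25.76°: 4e-06° × 111700 × cos 25.76° = 4e-06 × 111700 × 0.9006 ≈ 0.4024 m.
At 75.1°: 4e-06° × 111700 × cos 75.1° = 4e-06 × 111700 × 0.2571 ≈ 0.11489 m.
So the lower-latitude error exceeds the higher by 0.4024 − 0.11489 = 0.28751 m.
That is 0.287511 m = 28.751 cm.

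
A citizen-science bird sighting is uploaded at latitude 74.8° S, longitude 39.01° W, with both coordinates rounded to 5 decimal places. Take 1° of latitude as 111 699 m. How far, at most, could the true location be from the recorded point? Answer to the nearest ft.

Rounding to 5 decimal places leaves each coordinate within ±5e-06° of the true value.
North–south component: 5e-06° × 111699 = 0.558495 m.
Longitude error → 5e-06 × 111699 × cos 74.8° = 5e-06 × 111699 × 0.2622 ≈ 0.146431 m.
The two errors are perpendicular, so the maximum displacement is √(0.558495² + 0.146431²) ≈ 0.577372 m.
In feet: 0.577372 m ÷ 0.3048 ≈ 1.8943 ft.

2 ft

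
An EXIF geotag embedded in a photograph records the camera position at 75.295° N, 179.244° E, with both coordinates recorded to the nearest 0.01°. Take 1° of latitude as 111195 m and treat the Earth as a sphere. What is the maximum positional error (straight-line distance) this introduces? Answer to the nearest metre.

Rounding to 2 decimal places leaves each coordinate within ±0.005° of the true value.
N–S: 0.005° × 111195 m/° = 555.975 m.
Longitude error → 0.005 × 111195 × cos 75.295° = 0.005 × 111195 × 0.2538 ≈ 141.13 m.
Combining orthogonally: (555.975² + 141.13²)^½ ≈ 573.608 m.

574 metres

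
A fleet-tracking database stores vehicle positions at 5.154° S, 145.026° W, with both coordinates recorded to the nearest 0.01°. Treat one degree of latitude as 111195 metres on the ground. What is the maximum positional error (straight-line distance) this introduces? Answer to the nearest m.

Rounding to 2 decimal places leaves each coordinate within ±0.005° of the true value.
Latitude error → 0.005 × 111195 = 555.975 m along the meridian.
E–W at 5.154°: 0.005° × 111195 × cos 5.154° = 0.005 × 111195 × 0.9960 ≈ 553.727 m.
Worst case both components are at the extreme and orthogonal: √(555.975² + 553.727²) ≈ 784.679 m.

785 m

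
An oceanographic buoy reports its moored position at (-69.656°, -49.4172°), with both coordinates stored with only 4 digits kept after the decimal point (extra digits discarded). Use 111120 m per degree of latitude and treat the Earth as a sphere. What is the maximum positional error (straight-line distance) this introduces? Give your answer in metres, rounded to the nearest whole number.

Truncating at 4 decimal places can drop up to a full unit in the last place, so each coordinate may be off by as much as 0.0001°.
Latitude error → 0.0001 × 111120 = 11.112 m along the meridian.
East–west component at 69.656°: 0.0001° × 111120 × cos 69.656° ≈ 0.0001 × 38631.5 ≈ 3.86315 m.
The two errors are perpendicular, so the maximum displacement is √(11.112² + 3.86315²) ≈ 11.7644 m.

12 metres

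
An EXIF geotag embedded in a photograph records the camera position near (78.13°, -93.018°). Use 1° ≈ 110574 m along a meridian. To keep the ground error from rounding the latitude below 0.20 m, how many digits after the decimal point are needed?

6 decimal places

One degree of latitude covers 110574 m.
N decimal places → at most half a unit in the last place, 0.5 × 10⁻ᴺ° = 110574/2 × 10⁻ᴺ m.
Need 0.5 × 110574 × 10⁻ᴺ ≤ 0.20 → 10⁻ᴺ ≤ 3.617e-06, so N ≥ 5.44.
At 5 places the error can reach 0.553 m, but 6 places keeps it to 0.0553 m.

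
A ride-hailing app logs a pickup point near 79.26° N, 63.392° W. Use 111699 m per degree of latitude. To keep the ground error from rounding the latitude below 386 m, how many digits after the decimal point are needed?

One degree of latitude covers 111699 m.
Rounding to N decimal places gives at most 0.5 × 10⁻ᴺ degrees of error, i.e. 0.5 × 10⁻ᴺ × 111699 m.
Setting 55849.5 × 10⁻ᴺ ≤ 386 gives 10ᴺ ≥ 144.7, i.e. N ≥ 2.16.
N = 2 would give 558 m (too coarse); N = 3 gives 55.8 m ≤ 386 m.

3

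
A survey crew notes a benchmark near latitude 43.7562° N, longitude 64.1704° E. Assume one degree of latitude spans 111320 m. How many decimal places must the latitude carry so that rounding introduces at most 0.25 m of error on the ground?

6 decimal places

One degree of latitude covers 111320 m.
Rounding to N decimal places gives at most 0.5 × 10⁻ᴺ degrees of error, i.e. 0.5 × 10⁻ᴺ × 111320 m.
Need 0.5 × 111320 × 10⁻ᴺ ≤ 0.25 → 10⁻ᴺ ≤ 4.492e-06, so N ≥ 5.35.
At 5 places the error can reach 0.557 m, but 6 places keeps it to 0.0557 m.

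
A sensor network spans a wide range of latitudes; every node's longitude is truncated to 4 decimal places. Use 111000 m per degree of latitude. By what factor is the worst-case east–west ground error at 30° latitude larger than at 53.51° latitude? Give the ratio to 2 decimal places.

Truncating at 4 decimal places can drop up to a full unit in the last place, so the longitude may be off by as much as 0.0001°.
At 30°: 0.0001° × 111000 × cos 30° = 0.0001 × 111000 × 0.8660 ≈ 9.6129 m.
At 53.51°: 0.0001° × 111000 × cos 53.51° = 0.0001 × 111000 × 0.5947 ≈ 6.601 m.
The ratio reduces to cos 30° / cos 53.51° = 0.8660/0.5947 ≈ 1.4563.

1.46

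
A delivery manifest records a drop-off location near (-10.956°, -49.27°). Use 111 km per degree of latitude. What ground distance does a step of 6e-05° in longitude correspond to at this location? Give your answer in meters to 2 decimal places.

6e-05° of longitude at 10.956° is 6e-05 × 111000 × cos 10.956° ≈ 6e-05 × 108977 = 6.53861 m.

6.54 meters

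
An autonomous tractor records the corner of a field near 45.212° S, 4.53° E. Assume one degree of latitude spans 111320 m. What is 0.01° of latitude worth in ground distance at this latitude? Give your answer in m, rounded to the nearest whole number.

1113 m

0.01° × 111320 m/° = 1113.2 m.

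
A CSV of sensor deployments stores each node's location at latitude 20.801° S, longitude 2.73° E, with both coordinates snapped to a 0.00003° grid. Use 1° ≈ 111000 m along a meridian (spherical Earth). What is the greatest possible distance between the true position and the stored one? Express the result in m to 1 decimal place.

With a 0.00003° grid the true value lies within half a step, ±0.00003°/2 = ±1.5e-05°, of the stored one.
N–S: 1.5e-05° × 111000 m/° = 1.665 m.
E–W at 20.801°: 1.5e-05° × 111000 × cos 20.801° = 1.5e-05 × 111000 × 0.9348 ≈ 1.55647 m.
Combining orthogonally: (1.665² + 1.55647²)^½ ≈ 2.27922 m.

2.3 m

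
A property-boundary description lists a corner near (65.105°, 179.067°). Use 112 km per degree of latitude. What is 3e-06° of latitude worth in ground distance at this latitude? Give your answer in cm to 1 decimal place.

3e-06° × 112000 m/° = 0.336 m.
That is 0.336 m = 33.6 cm.

33.6 cm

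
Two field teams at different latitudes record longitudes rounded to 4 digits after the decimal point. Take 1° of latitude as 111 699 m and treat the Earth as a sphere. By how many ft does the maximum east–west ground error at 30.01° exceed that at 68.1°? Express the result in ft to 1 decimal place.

9.0 ft

Rounding to 4 decimal places leaves the longitude within ±5e-05° of the true value.
Error at 30.01° = 5e-05° × 111699 × cos 30.01° ≈ 5.585 × 0.8659 = 4.8362 m.
Error at 68.1° = 5e-05° × 111699 × cos 68.1° ≈ 5.585 × 0.3730 = 2.0831 m.
Difference: 4.8362 − 2.0831 = 2.7531 m.
Converting: 2.7531 m × 3.2808 ft/m ≈ 9.0325 ft.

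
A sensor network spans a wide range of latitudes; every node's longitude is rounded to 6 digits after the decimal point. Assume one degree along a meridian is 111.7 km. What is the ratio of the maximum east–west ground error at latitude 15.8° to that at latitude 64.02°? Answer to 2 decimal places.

Rounding to 6 decimal places leaves the longitude within ±5e-07° of the true value.
At 15.8°: 5e-07° × 111700 × cos 15.8° = 5e-07 × 111700 × 0.9622 ≈ 0.05374 m.
At 64.02°: 5e-07° × 111700 × cos 64.02° = 5e-07 × 111700 × 0.4381 ≈ 0.024466 m.
Ratio: 0.05374 / 0.024466 = cos 15.8° / cos 64.02° ≈ 2.1966.

2.20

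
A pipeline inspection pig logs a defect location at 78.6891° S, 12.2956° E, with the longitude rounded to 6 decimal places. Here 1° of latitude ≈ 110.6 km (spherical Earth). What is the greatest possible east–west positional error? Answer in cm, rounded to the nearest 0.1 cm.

Rounding to 6 decimal places leaves the longitude within ±5e-07° of the true value.
At latitude 78.6891° a degree of longitude spans 110600 m × cos 78.6891° = 110600 × 0.1961 ≈ 21692.3 m.
Maximum E–W displacement: 5e-07 × 21692.3 = 0.0108461 m.
That is 0.0108461 m = 1.0846 cm.

1.1 cm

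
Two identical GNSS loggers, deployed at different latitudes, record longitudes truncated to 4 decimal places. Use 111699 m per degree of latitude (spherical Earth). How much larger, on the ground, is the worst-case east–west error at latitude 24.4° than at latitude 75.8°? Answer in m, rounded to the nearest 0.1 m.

Truncating at 4 decimal places can drop up to a full unit in the last place, so the longitude may be off by as much as 0.0001°.
Error at 24.4° = 0.0001° × 111699 × cos 24.4° ≈ 11.17 × 0.9107 = 10.172 m.
At 75.8°: 0.0001° × 111699 × cos 75.8° = 0.0001 × 111699 × 0.2453 ≈ 2.7401 m.
So the lower-latitude error exceeds the higher by 10.172 − 2.7401 = 7.4322 m.

7.4 m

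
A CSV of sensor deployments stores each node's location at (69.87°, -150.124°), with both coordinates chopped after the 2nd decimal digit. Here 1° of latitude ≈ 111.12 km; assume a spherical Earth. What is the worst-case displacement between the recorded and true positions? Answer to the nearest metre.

1175 metres

Truncating at 2 decimal places can drop up to a full unit in the last place, so each coordinate may be off by as much as 0.01°.
Latitude error → 0.01 × 111120 = 1111.2 m along the meridian.
E–W at 69.87°: 0.01° × 111120 × cos 69.87° = 0.01 × 111120 × 0.3442 ≈ 382.421 m.
Worst case both components are at the extreme and orthogonal: √(1111.2² + 382.421²) ≈ 1175.16 m.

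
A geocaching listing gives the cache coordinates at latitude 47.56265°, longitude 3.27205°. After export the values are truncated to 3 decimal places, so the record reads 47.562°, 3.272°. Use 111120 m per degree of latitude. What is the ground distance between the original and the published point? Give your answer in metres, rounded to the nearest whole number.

72 metres

Δlat = 47.56265 − 47.562 = +0.00065°; Δlon = 3.27205 − 3.272 = +0.00005°.
North–south shift: 0.00065 × 111120 = 72.228 m.
East–west at this latitude: 0.00005° × 111120 × cos 47.562° ≈ 0.00005 × 74982.9 = 3.74914 m.
Hypotenuse of the two orthogonal shifts: √(72.228² + 3.74914²) = 72.3252 m.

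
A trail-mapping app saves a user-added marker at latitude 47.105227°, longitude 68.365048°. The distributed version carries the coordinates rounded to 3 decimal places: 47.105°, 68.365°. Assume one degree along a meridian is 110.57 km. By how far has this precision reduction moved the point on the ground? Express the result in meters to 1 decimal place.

25.4 meters

Δlat = 47.105227 − 47.105 = +0.000227°; Δlon = 68.365048 − 68.365 = +0.000048°.
N–S: 0.000227° × 110570 m/° = 25.0994 m.
East–west at this latitude: 0.000048° × 110570 × cos 47.105° ≈ 0.000048 × 75260.2 = 3.61249 m.
Combined displacement = (25.0994² + 3.61249²)^½ ≈ 25.358 m.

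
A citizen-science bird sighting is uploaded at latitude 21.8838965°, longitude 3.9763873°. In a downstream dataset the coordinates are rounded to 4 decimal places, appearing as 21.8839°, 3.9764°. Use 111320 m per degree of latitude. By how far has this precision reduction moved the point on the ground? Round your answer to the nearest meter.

The latitude changed by -0.0000035° and the longitude by -0.0000127°.
North–south shift: -0.0000035 × 111320 = -0.38962 m.
East–west at this latitude: -0.0000127° × 111320 × cos 21.8839° ≈ -0.0000127 × 103298 = -1.31189 m.
Hypotenuse of the two orthogonal shifts: √(0.38962² + 1.31189²) = 1.36852 m.

1 meters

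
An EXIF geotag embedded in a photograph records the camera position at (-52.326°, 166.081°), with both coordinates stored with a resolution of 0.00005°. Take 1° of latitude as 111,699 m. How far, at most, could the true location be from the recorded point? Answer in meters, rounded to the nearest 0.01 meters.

3.27 meters

With a 0.00005° grid the true value lies within half a step, ±0.00005°/2 = ±2.5e-05°, of the stored one.
Latitude error → 2.5e-05 × 111699 = 2.79248 m along the meridian.
East–west component at 52.326°: 2.5e-05° × 111699 × cos 52.326° ≈ 2.5e-05 × 68266.8 ≈ 1.70667 m.
The two errors are perpendicular, so the maximum displacement is √(2.79248² + 1.70667²) ≈ 3.27271 m.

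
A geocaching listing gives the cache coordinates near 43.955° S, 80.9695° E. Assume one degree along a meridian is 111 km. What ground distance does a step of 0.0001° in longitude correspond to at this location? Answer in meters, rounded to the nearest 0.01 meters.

7.99 meters

0.0001° of longitude at 43.955° is 0.0001 × 111000 × cos 43.955° ≈ 0.0001 × 79907.3 = 7.99073 m.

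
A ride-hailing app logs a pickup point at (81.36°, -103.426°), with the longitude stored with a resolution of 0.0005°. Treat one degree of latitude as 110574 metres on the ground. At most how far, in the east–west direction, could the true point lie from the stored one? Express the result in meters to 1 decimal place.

With a 0.0005° grid the true value lies within half a step, ±0.0005°/2 = ±0.00025°, of the stored one.
One degree of longitude at 81.36° is 110574 × cos 81.36° ≈ 110574 × 0.1502 = 16611 m.
East–west error: 0.00025° × 16611 m/° ≈ 4.15276 m.

4.2 meters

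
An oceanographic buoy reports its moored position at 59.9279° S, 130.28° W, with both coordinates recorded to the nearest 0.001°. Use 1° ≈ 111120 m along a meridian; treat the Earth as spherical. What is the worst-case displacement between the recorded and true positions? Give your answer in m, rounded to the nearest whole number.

62 m

Rounding to 3 decimal places leaves each coordinate within ±0.0005° of the true value.
North–south component: 0.0005° × 111120 = 55.56 m.
E–W at 59.9279°: 0.0005° × 111120 × cos 59.9279° = 0.0005 × 111120 × 0.5011 ≈ 27.8405 m.
Worst case both components are at the extreme and orthogonal: √(55.56² + 27.8405²) ≈ 62.1451 m.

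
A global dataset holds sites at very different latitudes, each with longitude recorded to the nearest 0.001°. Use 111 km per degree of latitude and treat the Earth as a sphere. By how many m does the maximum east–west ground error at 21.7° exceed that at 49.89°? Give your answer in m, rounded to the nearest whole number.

16 m

Rounding to 3 decimal places leaves the longitude within ±0.0005° of the true value.
At 21.7°: 0.0005° × 111000 × cos 21.7° = 0.0005 × 111000 × 0.9291 ≈ 51.567 m.
Error at 49.89° = 0.0005° × 111000 × cos 49.89° ≈ 55.5 × 0.6443 = 35.756 m.
So the lower-latitude error exceeds the higher by 51.567 − 35.756 = 15.811 m.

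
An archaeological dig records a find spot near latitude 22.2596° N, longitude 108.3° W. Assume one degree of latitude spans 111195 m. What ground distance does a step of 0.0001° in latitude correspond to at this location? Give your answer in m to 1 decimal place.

0.0001° × 111195 m/° = 11.1195 m.

11.1 m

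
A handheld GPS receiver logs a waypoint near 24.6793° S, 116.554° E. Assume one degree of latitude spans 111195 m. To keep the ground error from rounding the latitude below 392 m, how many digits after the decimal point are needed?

One degree of latitude covers 111195 m.
With N decimal places the half-ulp bound is 0.5·10⁻ᴺ°, or 0.5·10⁻ᴺ × 111195 m on the ground.
Setting 55597.5 × 10⁻ᴺ ≤ 392 gives 10ᴺ ≥ 141.8, i.e. N ≥ 2.15.
At 2 places the error can reach 556 m, but 3 places keeps it to 55.6 m.

3 decimal places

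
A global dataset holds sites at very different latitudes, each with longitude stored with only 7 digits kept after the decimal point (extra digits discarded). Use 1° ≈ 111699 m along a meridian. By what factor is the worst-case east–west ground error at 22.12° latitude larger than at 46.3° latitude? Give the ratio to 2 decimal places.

1.34

Truncating at 7 decimal places can drop up to a full unit in the last place, so the longitude may be off by as much as 1e-07°.
Error at 22.12° = 1e-07° × 111699 × cos 22.12° ≈ 0.01117 × 0.9264 = 0.010348 m.
Error at 46.3° = 1e-07° × 111699 × cos 46.3° ≈ 0.01117 × 0.6909 = 0.0077171 m.
Ratio: 0.010348 / 0.0077171 = cos 22.12° / cos 46.3° ≈ 1.3409.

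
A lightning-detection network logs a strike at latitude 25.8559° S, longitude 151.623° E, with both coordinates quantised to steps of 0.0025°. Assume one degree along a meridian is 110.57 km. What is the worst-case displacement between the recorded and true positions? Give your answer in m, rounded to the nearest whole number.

With a 0.0025° grid the true value lies within half a step, ±0.0025°/2 = ±0.00125°, of the stored one.
Latitude error → 0.00125 × 110570 = 138.213 m along the meridian.
Longitude error → 0.00125 × 110570 × cos 25.8559° = 0.00125 × 110570 × 0.8999 ≈ 124.377 m.
Worst case both components are at the extreme and orthogonal: √(138.213² + 124.377²) ≈ 185.936 m.

186 m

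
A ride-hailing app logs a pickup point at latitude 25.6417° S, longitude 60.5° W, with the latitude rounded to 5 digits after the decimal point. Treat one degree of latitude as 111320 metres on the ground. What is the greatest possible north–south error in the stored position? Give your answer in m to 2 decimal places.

0.56 m

Rounding to 5 decimal places leaves the latitude within ±5e-06° of the true value.
North–south distance: 5e-06° × 111320 m/° = 0.5566 m.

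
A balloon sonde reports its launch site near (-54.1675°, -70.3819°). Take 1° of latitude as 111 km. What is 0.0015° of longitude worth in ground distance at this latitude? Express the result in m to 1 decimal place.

97.5 m

0.0015° of longitude at 54.1675° is 0.0015 × 111000 × cos 54.1675° ≈ 0.0015 × 64981.4 = 97.472 m.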